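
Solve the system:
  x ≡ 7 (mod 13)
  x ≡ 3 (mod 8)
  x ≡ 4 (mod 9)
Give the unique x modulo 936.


Moduli 13, 8, 9 are pairwise coprime; by CRT there is a unique solution modulo M = 13 · 8 · 9 = 936.
Solve pairwise, accumulating the modulus:
  Start with x ≡ 7 (mod 13).
  Combine with x ≡ 3 (mod 8): since gcd(13, 8) = 1, we get a unique residue mod 104.
    Write x = 7 + 13·t and substitute into x ≡ 3 (mod 8): 13·t ≡ 3 − 7 = -4 (mod 8).
    Reduce coefficients mod 8: 5·t ≡ 4 (mod 8).
    The inverse of 5 mod 8 is 5 (since 5·5 = 25 = 3·8 + 1), so t ≡ 5·4 = 20 ≡ 4 (mod 8).
    Then x = 7 + 13·4 = 59, valid modulo lcm(13, 8) = 104: x ≡ 59 (mod 104).
  Combine with x ≡ 4 (mod 9): since gcd(104, 9) = 1, we get a unique residue mod 936.
    Write x = 59 + 104·t and substitute into x ≡ 4 (mod 9): 104·t ≡ 4 − 59 = -55 (mod 9).
    Reduce coefficients mod 9: 5·t ≡ 8 (mod 9).
    The inverse of 5 mod 9 is 2 (since 5·2 = 10 = 1·9 + 1), so t ≡ 2·8 = 16 ≡ 7 (mod 9).
    Then x = 59 + 104·7 = 787, valid modulo lcm(104, 9) = 936: x ≡ 787 (mod 936).
Verify: 787 mod 13 = 7 ✓, 787 mod 8 = 3 ✓, 787 mod 9 = 4 ✓.

x ≡ 787 (mod 936).


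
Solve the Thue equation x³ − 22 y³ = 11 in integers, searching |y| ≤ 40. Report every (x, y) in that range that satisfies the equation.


The equation is x³ - 22y³ = 11. For fixed y, x³ = 22·y³ + 11, so a solution requires the RHS to be a perfect cube.
Strategy: iterate y from -40 to 40, compute RHS = 22·y³ + 11, and check whether it is a (positive or negative) perfect cube.
Check small values of y:
  y = 0: RHS = 11 is not a perfect cube.
  y = 1: RHS = 33 is not a perfect cube.
  y = -1: RHS = -11 is not a perfect cube.
  y = 2: RHS = 187 is not a perfect cube.
  y = -2: RHS = -165 is not a perfect cube.
  y = 3: RHS = 605 is not a perfect cube.
  y = -3: RHS = -583 is not a perfect cube.
Continuing the search up to |y| = 40 finds no solutions either.
No (x, y) in the scanned range satisfies the equation.

No integer solutions with |y| ≤ 40.


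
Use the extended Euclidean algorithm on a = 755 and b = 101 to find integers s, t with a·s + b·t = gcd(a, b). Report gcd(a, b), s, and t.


Euclidean algorithm on (755, 101) — divide until remainder is 0:
  755 = 7 · 101 + 48
  101 = 2 · 48 + 5
  48 = 9 · 5 + 3
  5 = 1 · 3 + 2
  3 = 1 · 2 + 1
  2 = 2 · 1 + 0
gcd(755, 101) = 1.
Track Bezout coefficients alongside the remainders: start with r₀ = 755 = a·1 + b·0 (s = 1, t = 0) and r₁ = 101 = a·0 + b·1 (s = 0, t = 1); each new remainder r_{k+1} = r_{k-1} − q_k·r_k inherits s_{k+1} = s_{k-1} − q_k·s_k, t_{k+1} = t_{k-1} − q_k·t_k, so r_k = a·s_k + b·t_k at every step:
  q = 7: r = 48, s = 1 − 7·0 = 1, t = 0 − 7·1 = -7  (check: 755·1 + 101·(-7) = 48)
  q = 2: r = 5, s = 0 − 2·1 = -2, t = 1 − 2·(-7) = 15  (check: 755·(-2) + 101·15 = 5)
  q = 9: r = 3, s = 1 − 9·(-2) = 19, t = -7 − 9·15 = -142  (check: 755·19 + 101·(-142) = 3)
  q = 1: r = 2, s = -2 − 1·19 = -21, t = 15 − 1·(-142) = 157  (check: 755·(-21) + 101·157 = 2)
  q = 1: r = 1, s = 19 − 1·(-21) = 40, t = -142 − 1·157 = -299  (check: 755·40 + 101·(-299) = 1)
The row with r = 1 (the gcd) gives the Bezout coefficients s = 40, t = -299.
Result: 755 · (40) + 101 · (-299) = 1.

gcd(755, 101) = 1; s = 40, t = -299 (check: 755·40 + 101·(-299) = 1).


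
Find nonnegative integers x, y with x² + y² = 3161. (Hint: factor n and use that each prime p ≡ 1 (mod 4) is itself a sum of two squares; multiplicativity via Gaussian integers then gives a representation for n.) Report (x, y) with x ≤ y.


Step 1: Factor n = 3161 = 29 · 109.
Step 2: Check the mod-4 condition on each prime factor: 29 ≡ 1 (mod 4), exponent 1; 109 ≡ 1 (mod 4), exponent 1.
All primes ≡ 3 (mod 4) appear to even exponent (or don't appear), so by the two-squares theorem n IS expressible as a sum of two squares.
Step 3: Build a representation. Here n = 29 · 109 is a product of primes ≡ 1 (mod 4). Each prime p ≡ 1 (mod 4) is itself a sum of two squares; find a² by testing p − a² for a perfect square:
  29: 29 − 1² = 28, 29 − 2² = 25 = 5² ⇒ 29 = 2² + 5².
  109: 109 − 1² = 108, 109 − 2² = 105, 109 − 3² = 100 = 10² ⇒ 109 = 3² + 10².
  Combine using the Brahmagupta–Fibonacci identity (a² + b²)(c² + d²) = (ac − bd)² + (ad + bc)² = (ac + bd)² + (ad − bc)²:
  29 · 109 = 3161: from (2² + 5²)(3² + 10²), take (2·3 − 5·10, 2·10 + 5·3) = (6 − 50, 20 + 15) = (-44, 35); dropping signs (only squares matter) gives (44, 35); check 44² + 35² = 1936 + 1225 = 3161 ✓.
Step 4: Order so x ≤ y and verify: 35² + 44² = 1225 + 1936 = 3161 = n. ✓

n = 3161 = 35² + 44² (one valid representation with x ≤ y).


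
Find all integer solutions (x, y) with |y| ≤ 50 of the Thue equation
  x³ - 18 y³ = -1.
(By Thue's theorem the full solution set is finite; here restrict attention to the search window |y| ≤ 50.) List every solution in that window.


The equation is x³ - 18y³ = -1. For fixed y, x³ = 18·y³ − 1, so a solution requires the RHS to be a perfect cube.
Strategy: iterate y from -50 to 50, compute RHS = 18·y³ − 1, and check whether it is a (positive or negative) perfect cube.
Check small values of y:
  y = 0: RHS = -1 = (-1)³ ⇒ x = -1 works.
  y = 1: RHS = 17 is not a perfect cube.
  y = -1: RHS = -19 is not a perfect cube.
  y = 2: RHS = 143 is not a perfect cube.
  y = -2: RHS = -145 is not a perfect cube.
  y = 3: RHS = 485 is not a perfect cube.
  y = -3: RHS = -487 is not a perfect cube.
Continuing the search up to |y| = 50 finds no further solutions beyond those listed.
Collected solutions: (-1, 0).

Solutions (with |y| ≤ 50): (-1, 0).


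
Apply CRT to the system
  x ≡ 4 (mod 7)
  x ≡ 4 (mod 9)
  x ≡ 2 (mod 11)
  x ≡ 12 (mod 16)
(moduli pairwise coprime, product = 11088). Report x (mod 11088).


Product of moduli M = 7 · 9 · 11 · 16 = 11088.
Merge one congruence at a time:
  Start: x ≡ 4 (mod 7).
  Combine with x ≡ 4 (mod 9); new modulus lcm = 63.
    Write x = 4 + 7·t and substitute into x ≡ 4 (mod 9): 7·t ≡ 4 − 4 = 0 (mod 9).
    The inverse of 7 mod 9 is 4 (since 7·4 = 28 = 3·9 + 1), so t ≡ 4·0 = 0 ≡ 0 (mod 9).
    Then x = 4 + 7·0 = 4, valid modulo lcm(7, 9) = 63: x ≡ 4 (mod 63).
  Combine with x ≡ 2 (mod 11); new modulus lcm = 693.
    Write x = 4 + 63·t and substitute into x ≡ 2 (mod 11): 63·t ≡ 2 − 4 = -2 (mod 11).
    Reduce coefficients mod 11: 8·t ≡ 9 (mod 11).
    The inverse of 8 mod 11 is 7 (since 8·7 = 56 = 5·11 + 1), so t ≡ 7·9 = 63 ≡ 8 (mod 11).
    Then x = 4 + 63·8 = 508, valid modulo lcm(63, 11) = 693: x ≡ 508 (mod 693).
  Combine with x ≡ 12 (mod 16); new modulus lcm = 11088.
    Write x = 508 + 693·t and substitute into x ≡ 12 (mod 16): 693·t ≡ 12 − 508 = -496 (mod 16).
    Reduce coefficients mod 16: 5·t ≡ 0 (mod 16).
    The inverse of 5 mod 16 is 13 (since 5·13 = 65 = 4·16 + 1), so t ≡ 13·0 = 0 ≡ 0 (mod 16).
    Then x = 508 + 693·0 = 508, valid modulo lcm(693, 16) = 11088: x ≡ 508 (mod 11088).
Verify against each original: 508 mod 7 = 4, 508 mod 9 = 4, 508 mod 11 = 2, 508 mod 16 = 12.

x ≡ 508 (mod 11088).


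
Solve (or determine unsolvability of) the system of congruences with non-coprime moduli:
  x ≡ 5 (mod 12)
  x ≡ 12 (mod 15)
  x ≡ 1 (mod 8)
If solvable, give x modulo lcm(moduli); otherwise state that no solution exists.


Moduli 12, 15, 8 are not pairwise coprime, so CRT works modulo lcm(m_i) when all pairwise compatibility conditions hold.
Pairwise compatibility: gcd(m_i, m_j) must divide a_i - a_j for every pair.
Merge one congruence at a time:
  Start: x ≡ 5 (mod 12).
  Combine with x ≡ 12 (mod 15): gcd(12, 15) = 3, and 12 - 5 = 7 is NOT divisible by 3.
    ⇒ system is inconsistent (no integer solution).

No solution (the system is inconsistent).


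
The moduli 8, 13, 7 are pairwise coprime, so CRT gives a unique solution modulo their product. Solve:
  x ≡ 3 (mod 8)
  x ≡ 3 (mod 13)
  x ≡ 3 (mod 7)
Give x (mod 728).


Moduli 8, 13, 7 are pairwise coprime; by CRT there is a unique solution modulo M = 8 · 13 · 7 = 728.
Solve pairwise, accumulating the modulus:
  Start with x ≡ 3 (mod 8).
  Combine with x ≡ 3 (mod 13): since gcd(8, 13) = 1, we get a unique residue mod 104.
    Write x = 3 + 8·t and substitute into x ≡ 3 (mod 13): 8·t ≡ 3 − 3 = 0 (mod 13).
    The inverse of 8 mod 13 is 5 (since 8·5 = 40 = 3·13 + 1), so t ≡ 5·0 = 0 ≡ 0 (mod 13).
    Then x = 3 + 8·0 = 3, valid modulo lcm(8, 13) = 104: x ≡ 3 (mod 104).
  Combine with x ≡ 3 (mod 7): since gcd(104, 7) = 1, we get a unique residue mod 728.
    Write x = 3 + 104·t and substitute into x ≡ 3 (mod 7): 104·t ≡ 3 − 3 = 0 (mod 7).
    Reduce coefficients mod 7: 6·t ≡ 0 (mod 7).
    The inverse of 6 mod 7 is 6 (since 6·6 = 36 = 5·7 + 1), so t ≡ 6·0 = 0 ≡ 0 (mod 7).
    Then x = 3 + 104·0 = 3, valid modulo lcm(104, 7) = 728: x ≡ 3 (mod 728).
Verify: 3 mod 8 = 3 ✓, 3 mod 13 = 3 ✓, 3 mod 7 = 3 ✓.

x ≡ 3 (mod 728).


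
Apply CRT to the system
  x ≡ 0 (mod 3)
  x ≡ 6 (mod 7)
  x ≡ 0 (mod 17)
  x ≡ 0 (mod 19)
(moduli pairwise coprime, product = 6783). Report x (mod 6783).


Product of moduli M = 3 · 7 · 17 · 19 = 6783.
Merge one congruence at a time:
  Start: x ≡ 0 (mod 3).
  Combine with x ≡ 6 (mod 7); new modulus lcm = 21.
    Write x = 0 + 3·t and substitute into x ≡ 6 (mod 7): 3·t ≡ 6 − 0 = 6 (mod 7).
    The inverse of 3 mod 7 is 5 (since 3·5 = 15 = 2·7 + 1), so t ≡ 5·6 = 30 ≡ 2 (mod 7).
    Then x = 0 + 3·2 = 6, valid modulo lcm(3, 7) = 21: x ≡ 6 (mod 21).
  Combine with x ≡ 0 (mod 17); new modulus lcm = 357.
    Write x = 6 + 21·t and substitute into x ≡ 0 (mod 17): 21·t ≡ 0 − 6 = -6 (mod 17).
    Reduce coefficients mod 17: 4·t ≡ 11 (mod 17).
    The inverse of 4 mod 17 is 13 (since 4·13 = 52 = 3·17 + 1), so t ≡ 13·11 = 143 ≡ 7 (mod 17).
    Then x = 6 + 21·7 = 153, valid modulo lcm(21, 17) = 357: x ≡ 153 (mod 357).
  Combine with x ≡ 0 (mod 19); new modulus lcm = 6783.
    Write x = 153 + 357·t and substitute into x ≡ 0 (mod 19): 357·t ≡ 0 − 153 = -153 (mod 19).
    Reduce coefficients mod 19: 15·t ≡ 18 (mod 19).
    The inverse of 15 mod 19 is 14 (since 15·14 = 210 = 11·19 + 1), so t ≡ 14·18 = 252 ≡ 5 (mod 19).
    Then x = 153 + 357·5 = 1938, valid modulo lcm(357, 19) = 6783: x ≡ 1938 (mod 6783).
Verify against each original: 1938 mod 3 = 0, 1938 mod 7 = 6, 1938 mod 17 = 0, 1938 mod 19 = 0.

x ≡ 1938 (mod 6783).


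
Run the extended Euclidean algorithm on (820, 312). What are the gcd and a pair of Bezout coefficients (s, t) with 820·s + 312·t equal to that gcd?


Euclidean algorithm on (820, 312) — divide until remainder is 0:
  820 = 2 · 312 + 196
  312 = 1 · 196 + 116
  196 = 1 · 116 + 80
  116 = 1 · 80 + 36
  80 = 2 · 36 + 8
  36 = 4 · 8 + 4
  8 = 2 · 4 + 0
gcd(820, 312) = 4.
Track Bezout coefficients alongside the remainders: start with r₀ = 820 = a·1 + b·0 (s = 1, t = 0) and r₁ = 312 = a·0 + b·1 (s = 0, t = 1); each new remainder r_{k+1} = r_{k-1} − q_k·r_k inherits s_{k+1} = s_{k-1} − q_k·s_k, t_{k+1} = t_{k-1} − q_k·t_k, so r_k = a·s_k + b·t_k at every step:
  q = 2: r = 196, s = 1 − 2·0 = 1, t = 0 − 2·1 = -2  (check: 820·1 + 312·(-2) = 196)
  q = 1: r = 116, s = 0 − 1·1 = -1, t = 1 − 1·(-2) = 3  (check: 820·(-1) + 312·3 = 116)
  q = 1: r = 80, s = 1 − 1·(-1) = 2, t = -2 − 1·3 = -5  (check: 820·2 + 312·(-5) = 80)
  q = 1: r = 36, s = -1 − 1·2 = -3, t = 3 − 1·(-5) = 8  (check: 820·(-3) + 312·8 = 36)
  q = 2: r = 8, s = 2 − 2·(-3) = 8, t = -5 − 2·8 = -21  (check: 820·8 + 312·(-21) = 8)
  q = 4: r = 4, s = -3 − 4·8 = -35, t = 8 − 4·(-21) = 92  (check: 820·(-35) + 312·92 = 4)
The row with r = 4 (the gcd) gives the Bezout coefficients s = -35, t = 92.
Result: 820 · (-35) + 312 · (92) = 4.

gcd(820, 312) = 4; s = -35, t = 92 (check: 820·(-35) + 312·92 = 4).


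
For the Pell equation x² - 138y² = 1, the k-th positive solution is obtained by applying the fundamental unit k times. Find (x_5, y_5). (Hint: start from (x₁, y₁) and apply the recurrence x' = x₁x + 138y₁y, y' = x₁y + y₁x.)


Step 1: Find the fundamental solution (x₁, y₁) of x² - 138y² = 1.
  Expand √138 as a continued fraction. a₀ = ⌊√138⌋ = 11; iterate m_{k+1} = d_k·a_k − m_k, d_{k+1} = (138 − m_{k+1}²)/d_k, a_{k+1} = ⌊(a₀ + m_{k+1})/d_{k+1}⌋ (starting m₀ = 0, d₀ = 1), with convergents p_k = a_k·p_{k-1} + p_{k-2}, q_k = a_k·q_{k-1} + q_{k-2} (p₋₁ = 1, q₋₁ = 0):
  k = 0: a₀ = 11; p₀/q₀ = 11/1; p₀² − 138·q₀² = 121 − 138 = -17.
  k = 1: m = 11, d = 17, a = ⌊(11 + 11)/17⌋ = 1; p/q = (1·11 + 1)/(1·1 + 0) = 12/1; p² − 138·q² = 144 − 138 = 6.
  k = 2: m = 6, d = 6, a = ⌊(11 + 6)/6⌋ = 2; p/q = (2·12 + 11)/(2·1 + 1) = 35/3; p² − 138·q² = 1225 − 1242 = -17.
  k = 3: m = 6, d = 17, a = ⌊(11 + 6)/17⌋ = 1; p/q = (1·35 + 12)/(1·3 + 1) = 47/4; p² − 138·q² = 2209 − 2208 = 1.
  The first convergent with p² − 138·q² = 1 gives the fundamental solution (x₁, y₁) = (47, 4).
Step 2: Apply the recurrence (x_{n+1}, y_{n+1}) = (x₁x_n + 138y₁y_n, x₁y_n + y₁x_n) repeatedly.
  From (x_1, y_1) = (47, 4): x_2 = 47·47 + 138·4·4 = 4417; y_2 = 47·4 + 4·47 = 376.
  From (x_2, y_2) = (4417, 376): x_3 = 47·4417 + 138·4·376 = 415151; y_3 = 47·376 + 4·4417 = 35340.
  From (x_3, y_3) = (415151, 35340): x_4 = 47·415151 + 138·4·35340 = 39019777; y_4 = 47·35340 + 4·415151 = 3321584.
  From (x_4, y_4) = (39019777, 3321584): x_5 = 47·39019777 + 138·4·3321584 = 3667443887; y_5 = 47·3321584 + 4·39019777 = 312193556.
Step 3: Verify x_5² - 138·y_5² = 13450144664293668769 - 13450144664293668768 = 1 (should be 1). ✓

(x_1, y_1) = (47, 4); (x_5, y_5) = (3667443887, 312193556).


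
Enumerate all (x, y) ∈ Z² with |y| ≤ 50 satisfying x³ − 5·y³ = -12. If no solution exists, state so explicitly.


The equation is x³ - 5y³ = -12. For fixed y, x³ = 5·y³ − 12, so a solution requires the RHS to be a perfect cube.
Strategy: iterate y from -50 to 50, compute RHS = 5·y³ − 12, and check whether it is a (positive or negative) perfect cube.
Check small values of y:
  y = 0: RHS = -12 is not a perfect cube.
  y = 1: RHS = -7 is not a perfect cube.
  y = -1: RHS = -17 is not a perfect cube.
  y = 2: RHS = 28 is not a perfect cube.
  y = -2: RHS = -52 is not a perfect cube.
  y = 3: RHS = 123 is not a perfect cube.
  y = -3: RHS = -147 is not a perfect cube.
Continuing the search up to |y| = 50 finds no solutions either.
No (x, y) in the scanned range satisfies the equation.

No integer solutions with |y| ≤ 50.


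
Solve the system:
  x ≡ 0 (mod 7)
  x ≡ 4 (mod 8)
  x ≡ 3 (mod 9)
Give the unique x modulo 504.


Moduli 7, 8, 9 are pairwise coprime; by CRT there is a unique solution modulo M = 7 · 8 · 9 = 504.
Solve pairwise, accumulating the modulus:
  Start with x ≡ 0 (mod 7).
  Combine with x ≡ 4 (mod 8): since gcd(7, 8) = 1, we get a unique residue mod 56.
    Write x = 0 + 7·t and substitute into x ≡ 4 (mod 8): 7·t ≡ 4 − 0 = 4 (mod 8).
    The inverse of 7 mod 8 is 7 (since 7·7 = 49 = 6·8 + 1), so t ≡ 7·4 = 28 ≡ 4 (mod 8).
    Then x = 0 + 7·4 = 28, valid modulo lcm(7, 8) = 56: x ≡ 28 (mod 56).
  Combine with x ≡ 3 (mod 9): since gcd(56, 9) = 1, we get a unique residue mod 504.
    Write x = 28 + 56·t and substitute into x ≡ 3 (mod 9): 56·t ≡ 3 − 28 = -25 (mod 9).
    Reduce coefficients mod 9: 2·t ≡ 2 (mod 9).
    The inverse of 2 mod 9 is 5 (since 2·5 = 10 = 1·9 + 1), so t ≡ 5·2 = 10 ≡ 1 (mod 9).
    Then x = 28 + 56·1 = 84, valid modulo lcm(56, 9) = 504: x ≡ 84 (mod 504).
Verify: 84 mod 7 = 0 ✓, 84 mod 8 = 4 ✓, 84 mod 9 = 3 ✓.

x ≡ 84 (mod 504).


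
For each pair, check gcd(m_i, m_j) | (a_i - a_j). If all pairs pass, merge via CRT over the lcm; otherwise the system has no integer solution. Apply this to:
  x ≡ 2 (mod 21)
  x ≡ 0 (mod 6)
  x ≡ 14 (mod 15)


Moduli 21, 6, 15 are not pairwise coprime, so CRT works modulo lcm(m_i) when all pairwise compatibility conditions hold.
Pairwise compatibility: gcd(m_i, m_j) must divide a_i - a_j for every pair.
Merge one congruence at a time:
  Start: x ≡ 2 (mod 21).
  Combine with x ≡ 0 (mod 6): gcd(21, 6) = 3, and 0 - 2 = -2 is NOT divisible by 3.
    ⇒ system is inconsistent (no integer solution).

No solution (the system is inconsistent).


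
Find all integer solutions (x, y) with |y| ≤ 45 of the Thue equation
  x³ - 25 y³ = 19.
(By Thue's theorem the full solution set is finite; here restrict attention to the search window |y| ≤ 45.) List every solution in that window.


The equation is x³ - 25y³ = 19. For fixed y, x³ = 25·y³ + 19, so a solution requires the RHS to be a perfect cube.
Strategy: iterate y from -45 to 45, compute RHS = 25·y³ + 19, and check whether it is a (positive or negative) perfect cube.
Check small values of y:
  y = 0: RHS = 19 is not a perfect cube.
  y = 1: RHS = 44 is not a perfect cube.
  y = -1: RHS = -6 is not a perfect cube.
  y = 2: RHS = 219 is not a perfect cube.
  y = -2: RHS = -181 is not a perfect cube.
  y = 3: RHS = 694 is not a perfect cube.
  y = -3: RHS = -656 is not a perfect cube.
Continuing the search up to |y| = 45 finds no solutions either.
No (x, y) in the scanned range satisfies the equation.

No integer solutions with |y| ≤ 45.


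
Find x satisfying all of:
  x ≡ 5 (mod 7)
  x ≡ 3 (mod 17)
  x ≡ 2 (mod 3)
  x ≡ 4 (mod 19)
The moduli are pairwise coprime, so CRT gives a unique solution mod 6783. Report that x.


Product of moduli M = 7 · 17 · 3 · 19 = 6783.
Merge one congruence at a time:
  Start: x ≡ 5 (mod 7).
  Combine with x ≡ 3 (mod 17); new modulus lcm = 119.
    Write x = 5 + 7·t and substitute into x ≡ 3 (mod 17): 7·t ≡ 3 − 5 = -2 (mod 17).
    Reduce coefficients mod 17: 7·t ≡ 15 (mod 17).
    The inverse of 7 mod 17 is 5 (since 7·5 = 35 = 2·17 + 1), so t ≡ 5·15 = 75 ≡ 7 (mod 17).
    Then x = 5 + 7·7 = 54, valid modulo lcm(7, 17) = 119: x ≡ 54 (mod 119).
  Combine with x ≡ 2 (mod 3); new modulus lcm = 357.
    Write x = 54 + 119·t and substitute into x ≡ 2 (mod 3): 119·t ≡ 2 − 54 = -52 (mod 3).
    Reduce coefficients mod 3: 2·t ≡ 2 (mod 3).
    The inverse of 2 mod 3 is 2 (since 2·2 = 4 = 1·3 + 1), so t ≡ 2·2 = 4 ≡ 1 (mod 3).
    Then x = 54 + 119·1 = 173, valid modulo lcm(119, 3) = 357: x ≡ 173 (mod 357).
  Combine with x ≡ 4 (mod 19); new modulus lcm = 6783.
    Write x = 173 + 357·t and substitute into x ≡ 4 (mod 19): 357·t ≡ 4 − 173 = -169 (mod 19).
    Reduce coefficients mod 19: 15·t ≡ 2 (mod 19).
    The inverse of 15 mod 19 is 14 (since 15·14 = 210 = 11·19 + 1), so t ≡ 14·2 = 28 ≡ 9 (mod 19).
    Then x = 173 + 357·9 = 3386, valid modulo lcm(357, 19) = 6783: x ≡ 3386 (mod 6783).
Verify against each original: 3386 mod 7 = 5, 3386 mod 17 = 3, 3386 mod 3 = 2, 3386 mod 19 = 4.

x ≡ 3386 (mod 6783).


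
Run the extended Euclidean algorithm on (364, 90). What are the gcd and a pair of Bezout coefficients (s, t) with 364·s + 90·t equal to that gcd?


Euclidean algorithm on (364, 90) — divide until remainder is 0:
  364 = 4 · 90 + 4
  90 = 22 · 4 + 2
  4 = 2 · 2 + 0
gcd(364, 90) = 2.
Track Bezout coefficients alongside the remainders: start with r₀ = 364 = a·1 + b·0 (s = 1, t = 0) and r₁ = 90 = a·0 + b·1 (s = 0, t = 1); each new remainder r_{k+1} = r_{k-1} − q_k·r_k inherits s_{k+1} = s_{k-1} − q_k·s_k, t_{k+1} = t_{k-1} − q_k·t_k, so r_k = a·s_k + b·t_k at every step:
  q = 4: r = 4, s = 1 − 4·0 = 1, t = 0 − 4·1 = -4  (check: 364·1 + 90·(-4) = 4)
  q = 22: r = 2, s = 0 − 22·1 = -22, t = 1 − 22·(-4) = 89  (check: 364·(-22) + 90·89 = 2)
The row with r = 2 (the gcd) gives the Bezout coefficients s = -22, t = 89.
Result: 364 · (-22) + 90 · (89) = 2.

gcd(364, 90) = 2; s = -22, t = 89 (check: 364·(-22) + 90·89 = 2).


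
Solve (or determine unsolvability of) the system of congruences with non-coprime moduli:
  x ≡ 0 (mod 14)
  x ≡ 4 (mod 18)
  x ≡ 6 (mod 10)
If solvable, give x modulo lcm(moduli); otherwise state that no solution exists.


Moduli 14, 18, 10 are not pairwise coprime, so CRT works modulo lcm(m_i) when all pairwise compatibility conditions hold.
Pairwise compatibility: gcd(m_i, m_j) must divide a_i - a_j for every pair.
Merge one congruence at a time:
  Start: x ≡ 0 (mod 14).
  Combine with x ≡ 4 (mod 18): gcd(14, 18) = 2; 4 - 0 = 4, which IS divisible by 2, so compatible.
    Write x = 0 + 14·t and substitute into x ≡ 4 (mod 18): 14·t ≡ 4 − 0 = 4 (mod 18).
    Divide the congruence (and modulus) by g = 2: 7·t ≡ 2 (mod 9).
    The inverse of 7 mod 9 is 4 (since 7·4 = 28 = 3·9 + 1), so t ≡ 4·2 = 8 ≡ 8 (mod 9).
    Then x = 0 + 14·8 = 112, valid modulo lcm(14, 18) = 126: x ≡ 112 (mod 126).
  Combine with x ≡ 6 (mod 10): gcd(126, 10) = 2; 6 - 112 = -106, which IS divisible by 2, so compatible.
    Write x = 112 + 126·t and substitute into x ≡ 6 (mod 10): 126·t ≡ 6 − 112 = -106 (mod 10).
    Divide the congruence (and modulus) by g = 2: 63·t ≡ -53 (mod 5).
    Reduce coefficients mod 5: 3·t ≡ 2 (mod 5).
    The inverse of 3 mod 5 is 2 (since 3·2 = 6 = 1·5 + 1), so t ≡ 2·2 = 4 ≡ 4 (mod 5).
    Then x = 112 + 126·4 = 616, valid modulo lcm(126, 10) = 630: x ≡ 616 (mod 630).
Verify: 616 mod 14 = 0, 616 mod 18 = 4, 616 mod 10 = 6.

x ≡ 616 (mod 630).


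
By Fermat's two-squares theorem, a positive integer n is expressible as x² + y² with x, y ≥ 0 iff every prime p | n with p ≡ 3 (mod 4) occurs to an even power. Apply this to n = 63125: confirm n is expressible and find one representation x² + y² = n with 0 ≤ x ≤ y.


Step 1: Factor n = 63125 = 5^4 · 101.
Step 2: Check the mod-4 condition on each prime factor: 5 ≡ 1 (mod 4), exponent 4; 101 ≡ 1 (mod 4), exponent 1.
All primes ≡ 3 (mod 4) appear to even exponent (or don't appear), so by the two-squares theorem n IS expressible as a sum of two squares.
Step 3: Build a representation. Group n = k² · m with k = 5 and m = 5 · 5 · 101 = 2525 (a product of primes ≡ 1 (mod 4)); a representation of m scales to one of n via (k·x)² + (k·y)² = k²(x² + y²). Each prime p ≡ 1 (mod 4) is itself a sum of two squares; find a² by testing p − a² for a perfect square:
  5: 5 − 1² = 4 = 2² ⇒ 5 = 1² + 2².
  101: 101 − 1² = 100 = 10² ⇒ 101 = 1² + 10².
  Combine using the Brahmagupta–Fibonacci identity (a² + b²)(c² + d²) = (ac − bd)² + (ad + bc)² = (ac + bd)² + (ad − bc)²:
  5 · 5 = 25: from (1² + 2²)(1² + 2²), take (1·1 − 2·2, 1·2 + 2·1) = (1 − 4, 2 + 2) = (-3, 4); dropping signs (only squares matter) gives (3, 4); check 3² + 4² = 9 + 16 = 25 ✓.
  25 · 101 = 2525: from (3² + 4²)(1² + 10²), take (3·1 − 4·10, 3·10 + 4·1) = (3 − 40, 30 + 4) = (-37, 34); dropping signs (only squares matter) gives (37, 34); check 37² + 34² = 1369 + 1156 = 2525 ✓.
  Scale by k = 5: (5·37, 5·34) = (185, 170).
Step 4: Order so x ≤ y and verify: 170² + 185² = 28900 + 34225 = 63125 = n. ✓

n = 63125 = 170² + 185² (one valid representation with x ≤ y).


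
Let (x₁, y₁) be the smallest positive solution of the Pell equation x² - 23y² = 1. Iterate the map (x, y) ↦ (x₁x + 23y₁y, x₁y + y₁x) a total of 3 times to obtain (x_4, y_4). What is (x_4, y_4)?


Step 1: Find the fundamental solution (x₁, y₁) of x² - 23y² = 1.
  Expand √23 as a continued fraction. a₀ = ⌊√23⌋ = 4; iterate m_{k+1} = d_k·a_k − m_k, d_{k+1} = (23 − m_{k+1}²)/d_k, a_{k+1} = ⌊(a₀ + m_{k+1})/d_{k+1}⌋ (starting m₀ = 0, d₀ = 1), with convergents p_k = a_k·p_{k-1} + p_{k-2}, q_k = a_k·q_{k-1} + q_{k-2} (p₋₁ = 1, q₋₁ = 0):
  k = 0: a₀ = 4; p₀/q₀ = 4/1; p₀² − 23·q₀² = 16 − 23 = -7.
  k = 1: m = 4, d = 7, a = ⌊(4 + 4)/7⌋ = 1; p/q = (1·4 + 1)/(1·1 + 0) = 5/1; p² − 23·q² = 25 − 23 = 2.
  k = 2: m = 3, d = 2, a = ⌊(4 + 3)/2⌋ = 3; p/q = (3·5 + 4)/(3·1 + 1) = 19/4; p² − 23·q² = 361 − 368 = -7.
  k = 3: m = 3, d = 7, a = ⌊(4 + 3)/7⌋ = 1; p/q = (1·19 + 5)/(1·4 + 1) = 24/5; p² − 23·q² = 576 − 575 = 1.
  The first convergent with p² − 23·q² = 1 gives the fundamental solution (x₁, y₁) = (24, 5).
Step 2: Apply the recurrence (x_{n+1}, y_{n+1}) = (x₁x_n + 23y₁y_n, x₁y_n + y₁x_n) repeatedly.
  From (x_1, y_1) = (24, 5): x_2 = 24·24 + 23·5·5 = 1151; y_2 = 24·5 + 5·24 = 240.
  From (x_2, y_2) = (1151, 240): x_3 = 24·1151 + 23·5·240 = 55224; y_3 = 24·240 + 5·1151 = 11515.
  From (x_3, y_3) = (55224, 11515): x_4 = 24·55224 + 23·5·11515 = 2649601; y_4 = 24·11515 + 5·55224 = 552480.
Step 3: Verify x_4² - 23·y_4² = 7020385459201 - 7020385459200 = 1 (should be 1). ✓

(x_1, y_1) = (24, 5); (x_4, y_4) = (2649601, 552480).


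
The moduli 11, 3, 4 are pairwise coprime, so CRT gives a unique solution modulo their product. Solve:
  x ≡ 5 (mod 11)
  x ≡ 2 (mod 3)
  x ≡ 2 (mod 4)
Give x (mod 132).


Moduli 11, 3, 4 are pairwise coprime; by CRT there is a unique solution modulo M = 11 · 3 · 4 = 132.
Solve pairwise, accumulating the modulus:
  Start with x ≡ 5 (mod 11).
  Combine with x ≡ 2 (mod 3): since gcd(11, 3) = 1, we get a unique residue mod 33.
    Write x = 5 + 11·t and substitute into x ≡ 2 (mod 3): 11·t ≡ 2 − 5 = -3 (mod 3).
    Reduce coefficients mod 3: 2·t ≡ 0 (mod 3).
    The inverse of 2 mod 3 is 2 (since 2·2 = 4 = 1·3 + 1), so t ≡ 2·0 = 0 ≡ 0 (mod 3).
    Then x = 5 + 11·0 = 5, valid modulo lcm(11, 3) = 33: x ≡ 5 (mod 33).
  Combine with x ≡ 2 (mod 4): since gcd(33, 4) = 1, we get a unique residue mod 132.
    Write x = 5 + 33·t and substitute into x ≡ 2 (mod 4): 33·t ≡ 2 − 5 = -3 (mod 4).
    Reduce coefficients mod 4: 1·t ≡ 1 (mod 4).
    So t ≡ 1 (mod 4).
    Then x = 5 + 33·1 = 38, valid modulo lcm(33, 4) = 132: x ≡ 38 (mod 132).
Verify: 38 mod 11 = 5 ✓, 38 mod 3 = 2 ✓, 38 mod 4 = 2 ✓.

x ≡ 38 (mod 132).


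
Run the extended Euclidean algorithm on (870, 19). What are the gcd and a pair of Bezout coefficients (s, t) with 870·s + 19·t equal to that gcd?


Euclidean algorithm on (870, 19) — divide until remainder is 0:
  870 = 45 · 19 + 15
  19 = 1 · 15 + 4
  15 = 3 · 4 + 3
  4 = 1 · 3 + 1
  3 = 3 · 1 + 0
gcd(870, 19) = 1.
Track Bezout coefficients alongside the remainders: start with r₀ = 870 = a·1 + b·0 (s = 1, t = 0) and r₁ = 19 = a·0 + b·1 (s = 0, t = 1); each new remainder r_{k+1} = r_{k-1} − q_k·r_k inherits s_{k+1} = s_{k-1} − q_k·s_k, t_{k+1} = t_{k-1} − q_k·t_k, so r_k = a·s_k + b·t_k at every step:
  q = 45: r = 15, s = 1 − 45·0 = 1, t = 0 − 45·1 = -45  (check: 870·1 + 19·(-45) = 15)
  q = 1: r = 4, s = 0 − 1·1 = -1, t = 1 − 1·(-45) = 46  (check: 870·(-1) + 19·46 = 4)
  q = 3: r = 3, s = 1 − 3·(-1) = 4, t = -45 − 3·46 = -183  (check: 870·4 + 19·(-183) = 3)
  q = 1: r = 1, s = -1 − 1·4 = -5, t = 46 − 1·(-183) = 229  (check: 870·(-5) + 19·229 = 1)
The row with r = 1 (the gcd) gives the Bezout coefficients s = -5, t = 229.
Result: 870 · (-5) + 19 · (229) = 1.

gcd(870, 19) = 1; s = -5, t = 229 (check: 870·(-5) + 19·229 = 1).


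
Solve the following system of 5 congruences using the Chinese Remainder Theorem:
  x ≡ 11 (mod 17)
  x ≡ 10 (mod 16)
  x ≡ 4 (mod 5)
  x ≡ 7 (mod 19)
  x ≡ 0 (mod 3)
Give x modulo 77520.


Product of moduli M = 17 · 16 · 5 · 19 · 3 = 77520.
Merge one congruence at a time:
  Start: x ≡ 11 (mod 17).
  Combine with x ≡ 10 (mod 16); new modulus lcm = 272.
    Write x = 11 + 17·t and substitute into x ≡ 10 (mod 16): 17·t ≡ 10 − 11 = -1 (mod 16).
    Reduce coefficients mod 16: 1·t ≡ 15 (mod 16).
    So t ≡ 15 (mod 16).
    Then x = 11 + 17·15 = 266, valid modulo lcm(17, 16) = 272: x ≡ 266 (mod 272).
  Combine with x ≡ 4 (mod 5); new modulus lcm = 1360.
    Write x = 266 + 272·t and substitute into x ≡ 4 (mod 5): 272·t ≡ 4 − 266 = -262 (mod 5).
    Reduce coefficients mod 5: 2·t ≡ 3 (mod 5).
    The inverse of 2 mod 5 is 3 (since 2·3 = 6 = 1·5 + 1), so t ≡ 3·3 = 9 ≡ 4 (mod 5).
    Then x = 266 + 272·4 = 1354, valid modulo lcm(272, 5) = 1360: x ≡ 1354 (mod 1360).
  Combine with x ≡ 7 (mod 19); new modulus lcm = 25840.
    Write x = 1354 + 1360·t and substitute into x ≡ 7 (mod 19): 1360·t ≡ 7 − 1354 = -1347 (mod 19).
    Reduce coefficients mod 19: 11·t ≡ 2 (mod 19).
    The inverse of 11 mod 19 is 7 (since 11·7 = 77 = 4·19 + 1), so t ≡ 7·2 = 14 ≡ 14 (mod 19).
    Then x = 1354 + 1360·14 = 20394, valid modulo lcm(1360, 19) = 25840: x ≡ 20394 (mod 25840).
  Combine with x ≡ 0 (mod 3); new modulus lcm = 77520.
    Write x = 20394 + 25840·t and substitute into x ≡ 0 (mod 3): 25840·t ≡ 0 − 20394 = -20394 (mod 3).
    Reduce coefficients mod 3: 1·t ≡ 0 (mod 3).
    So t ≡ 0 (mod 3).
    Then x = 20394 + 25840·0 = 20394, valid modulo lcm(25840, 3) = 77520: x ≡ 20394 (mod 77520).
Verify against each original: 20394 mod 17 = 11, 20394 mod 16 = 10, 20394 mod 5 = 4, 20394 mod 19 = 7, 20394 mod 3 = 0.

x ≡ 20394 (mod 77520).


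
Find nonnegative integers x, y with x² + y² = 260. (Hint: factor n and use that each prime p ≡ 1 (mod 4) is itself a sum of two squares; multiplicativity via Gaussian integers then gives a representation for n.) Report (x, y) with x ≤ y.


Step 1: Factor n = 260 = 2^2 · 5 · 13.
Step 2: Check the mod-4 condition on each prime factor: 2 = 2 (special); 5 ≡ 1 (mod 4), exponent 1; 13 ≡ 1 (mod 4), exponent 1.
All primes ≡ 3 (mod 4) appear to even exponent (or don't appear), so by the two-squares theorem n IS expressible as a sum of two squares.
Step 3: Build a representation. Group n = k² · m with k = 2 and m = 5 · 13 = 65 (a product of primes ≡ 1 (mod 4)); a representation of m scales to one of n via (k·x)² + (k·y)² = k²(x² + y²). Each prime p ≡ 1 (mod 4) is itself a sum of two squares; find a² by testing p − a² for a perfect square:
  5: 5 − 1² = 4 = 2² ⇒ 5 = 1² + 2².
  13: 13 − 1² = 12, 13 − 2² = 9 = 3² ⇒ 13 = 2² + 3².
  Combine using the Brahmagupta–Fibonacci identity (a² + b²)(c² + d²) = (ac − bd)² + (ad + bc)² = (ac + bd)² + (ad − bc)²:
  5 · 13 = 65: from (1² + 2²)(2² + 3²), take (1·2 − 2·3, 1·3 + 2·2) = (2 − 6, 3 + 4) = (-4, 7); dropping signs (only squares matter) gives (4, 7); check 4² + 7² = 16 + 49 = 65 ✓.
  Scale by k = 2: (2·4, 2·7) = (8, 14).
Step 4: Order so x ≤ y and verify: 8² + 14² = 64 + 196 = 260 = n. ✓

n = 260 = 8² + 14² (one valid representation with x ≤ y).


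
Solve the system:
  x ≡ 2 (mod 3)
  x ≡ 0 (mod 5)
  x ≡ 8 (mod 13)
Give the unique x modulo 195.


Moduli 3, 5, 13 are pairwise coprime; by CRT there is a unique solution modulo M = 3 · 5 · 13 = 195.
Solve pairwise, accumulating the modulus:
  Start with x ≡ 2 (mod 3).
  Combine with x ≡ 0 (mod 5): since gcd(3, 5) = 1, we get a unique residue mod 15.
    Write x = 2 + 3·t and substitute into x ≡ 0 (mod 5): 3·t ≡ 0 − 2 = -2 (mod 5).
    Reduce coefficients mod 5: 3·t ≡ 3 (mod 5).
    The inverse of 3 mod 5 is 2 (since 3·2 = 6 = 1·5 + 1), so t ≡ 2·3 = 6 ≡ 1 (mod 5).
    Then x = 2 + 3·1 = 5, valid modulo lcm(3, 5) = 15: x ≡ 5 (mod 15).
  Combine with x ≡ 8 (mod 13): since gcd(15, 13) = 1, we get a unique residue mod 195.
    Write x = 5 + 15·t and substitute into x ≡ 8 (mod 13): 15·t ≡ 8 − 5 = 3 (mod 13).
    Reduce coefficients mod 13: 2·t ≡ 3 (mod 13).
    The inverse of 2 mod 13 is 7 (since 2·7 = 14 = 1·13 + 1), so t ≡ 7·3 = 21 ≡ 8 (mod 13).
    Then x = 5 + 15·8 = 125, valid modulo lcm(15, 13) = 195: x ≡ 125 (mod 195).
Verify: 125 mod 3 = 2 ✓, 125 mod 5 = 0 ✓, 125 mod 13 = 8 ✓.

x ≡ 125 (mod 195).


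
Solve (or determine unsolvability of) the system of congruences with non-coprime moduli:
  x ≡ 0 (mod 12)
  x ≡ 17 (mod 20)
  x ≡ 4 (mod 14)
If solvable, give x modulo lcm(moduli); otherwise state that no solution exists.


Moduli 12, 20, 14 are not pairwise coprime, so CRT works modulo lcm(m_i) when all pairwise compatibility conditions hold.
Pairwise compatibility: gcd(m_i, m_j) must divide a_i - a_j for every pair.
Merge one congruence at a time:
  Start: x ≡ 0 (mod 12).
  Combine with x ≡ 17 (mod 20): gcd(12, 20) = 4, and 17 - 0 = 17 is NOT divisible by 4.
    ⇒ system is inconsistent (no integer solution).

No solution (the system is inconsistent).


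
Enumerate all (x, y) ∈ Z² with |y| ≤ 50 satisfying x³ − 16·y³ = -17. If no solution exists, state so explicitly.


The equation is x³ - 16y³ = -17. For fixed y, x³ = 16·y³ − 17, so a solution requires the RHS to be a perfect cube.
Strategy: iterate y from -50 to 50, compute RHS = 16·y³ − 17, and check whether it is a (positive or negative) perfect cube.
Check small values of y:
  y = 0: RHS = -17 is not a perfect cube.
  y = 1: RHS = -1 = (-1)³ ⇒ x = -1 works.
  y = -1: RHS = -33 is not a perfect cube.
  y = 2: RHS = 111 is not a perfect cube.
  y = -2: RHS = -145 is not a perfect cube.
  y = 3: RHS = 415 is not a perfect cube.
  y = -3: RHS = -449 is not a perfect cube.
Continuing the search up to |y| = 50 finds no further solutions beyond those listed.
Collected solutions: (-1, 1).

Solutions (with |y| ≤ 50): (-1, 1).


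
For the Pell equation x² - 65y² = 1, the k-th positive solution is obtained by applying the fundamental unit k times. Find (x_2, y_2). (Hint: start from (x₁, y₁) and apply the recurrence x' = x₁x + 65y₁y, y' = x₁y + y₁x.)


Step 1: Find the fundamental solution (x₁, y₁) of x² - 65y² = 1.
  Expand √65 as a continued fraction. a₀ = ⌊√65⌋ = 8; iterate m_{k+1} = d_k·a_k − m_k, d_{k+1} = (65 − m_{k+1}²)/d_k, a_{k+1} = ⌊(a₀ + m_{k+1})/d_{k+1}⌋ (starting m₀ = 0, d₀ = 1), with convergents p_k = a_k·p_{k-1} + p_{k-2}, q_k = a_k·q_{k-1} + q_{k-2} (p₋₁ = 1, q₋₁ = 0):
  k = 0: a₀ = 8; p₀/q₀ = 8/1; p₀² − 65·q₀² = 64 − 65 = -1.
  k = 1: m = 8, d = 1, a = ⌊(8 + 8)/1⌋ = 16; p/q = (16·8 + 1)/(16·1 + 0) = 129/16; p² − 65·q² = 16641 − 16640 = 1.
  The first convergent with p² − 65·q² = 1 gives the fundamental solution (x₁, y₁) = (129, 16).
Step 2: Apply the recurrence (x_{n+1}, y_{n+1}) = (x₁x_n + 65y₁y_n, x₁y_n + y₁x_n) repeatedly.
  From (x_1, y_1) = (129, 16): x_2 = 129·129 + 65·16·16 = 33281; y_2 = 129·16 + 16·129 = 4128.
Step 3: Verify x_2² - 65·y_2² = 1107624961 - 1107624960 = 1 (should be 1). ✓

(x_1, y_1) = (129, 16); (x_2, y_2) = (33281, 4128).


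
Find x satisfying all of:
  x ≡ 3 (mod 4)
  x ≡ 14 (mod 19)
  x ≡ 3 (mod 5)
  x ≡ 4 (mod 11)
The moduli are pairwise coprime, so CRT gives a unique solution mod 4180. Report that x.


Product of moduli M = 4 · 19 · 5 · 11 = 4180.
Merge one congruence at a time:
  Start: x ≡ 3 (mod 4).
  Combine with x ≡ 14 (mod 19); new modulus lcm = 76.
    Write x = 3 + 4·t and substitute into x ≡ 14 (mod 19): 4·t ≡ 14 − 3 = 11 (mod 19).
    The inverse of 4 mod 19 is 5 (since 4·5 = 20 = 1·19 + 1), so t ≡ 5·11 = 55 ≡ 17 (mod 19).
    Then x = 3 + 4·17 = 71, valid modulo lcm(4, 19) = 76: x ≡ 71 (mod 76).
  Combine with x ≡ 3 (mod 5); new modulus lcm = 380.
    Write x = 71 + 76·t and substitute into x ≡ 3 (mod 5): 76·t ≡ 3 − 71 = -68 (mod 5).
    Reduce coefficients mod 5: 1·t ≡ 2 (mod 5).
    So t ≡ 2 (mod 5).
    Then x = 71 + 76·2 = 223, valid modulo lcm(76, 5) = 380: x ≡ 223 (mod 380).
  Combine with x ≡ 4 (mod 11); new modulus lcm = 4180.
    Write x = 223 + 380·t and substitute into x ≡ 4 (mod 11): 380·t ≡ 4 − 223 = -219 (mod 11).
    Reduce coefficients mod 11: 6·t ≡ 1 (mod 11).
    The inverse of 6 mod 11 is 2 (since 6·2 = 12 = 1·11 + 1), so t ≡ 2·1 = 2 ≡ 2 (mod 11).
    Then x = 223 + 380·2 = 983, valid modulo lcm(380, 11) = 4180: x ≡ 983 (mod 4180).
Verify against each original: 983 mod 4 = 3, 983 mod 19 = 14, 983 mod 5 = 3, 983 mod 11 = 4.

x ≡ 983 (mod 4180).


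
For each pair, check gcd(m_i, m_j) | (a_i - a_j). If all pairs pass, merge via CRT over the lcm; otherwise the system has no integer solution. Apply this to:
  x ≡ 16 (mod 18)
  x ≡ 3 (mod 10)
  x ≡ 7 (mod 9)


Moduli 18, 10, 9 are not pairwise coprime, so CRT works modulo lcm(m_i) when all pairwise compatibility conditions hold.
Pairwise compatibility: gcd(m_i, m_j) must divide a_i - a_j for every pair.
Merge one congruence at a time:
  Start: x ≡ 16 (mod 18).
  Combine with x ≡ 3 (mod 10): gcd(18, 10) = 2, and 3 - 16 = -13 is NOT divisible by 2.
    ⇒ system is inconsistent (no integer solution).

No solution (the system is inconsistent).


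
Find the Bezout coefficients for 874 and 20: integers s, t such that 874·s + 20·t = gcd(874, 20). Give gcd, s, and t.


Euclidean algorithm on (874, 20) — divide until remainder is 0:
  874 = 43 · 20 + 14
  20 = 1 · 14 + 6
  14 = 2 · 6 + 2
  6 = 3 · 2 + 0
gcd(874, 20) = 2.
Track Bezout coefficients alongside the remainders: start with r₀ = 874 = a·1 + b·0 (s = 1, t = 0) and r₁ = 20 = a·0 + b·1 (s = 0, t = 1); each new remainder r_{k+1} = r_{k-1} − q_k·r_k inherits s_{k+1} = s_{k-1} − q_k·s_k, t_{k+1} = t_{k-1} − q_k·t_k, so r_k = a·s_k + b·t_k at every step:
  q = 43: r = 14, s = 1 − 43·0 = 1, t = 0 − 43·1 = -43  (check: 874·1 + 20·(-43) = 14)
  q = 1: r = 6, s = 0 − 1·1 = -1, t = 1 − 1·(-43) = 44  (check: 874·(-1) + 20·44 = 6)
  q = 2: r = 2, s = 1 − 2·(-1) = 3, t = -43 − 2·44 = -131  (check: 874·3 + 20·(-131) = 2)
The row with r = 2 (the gcd) gives the Bezout coefficients s = 3, t = -131.
Result: 874 · (3) + 20 · (-131) = 2.

gcd(874, 20) = 2; s = 3, t = -131 (check: 874·3 + 20·(-131) = 2).


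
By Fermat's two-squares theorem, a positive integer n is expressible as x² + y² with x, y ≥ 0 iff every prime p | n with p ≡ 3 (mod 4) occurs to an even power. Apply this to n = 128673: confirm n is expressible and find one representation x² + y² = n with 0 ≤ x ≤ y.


Step 1: Factor n = 128673 = 3^2 · 17 · 29^2.
Step 2: Check the mod-4 condition on each prime factor: 3 ≡ 3 (mod 4), exponent 2 (must be even); 17 ≡ 1 (mod 4), exponent 1; 29 ≡ 1 (mod 4), exponent 2.
All primes ≡ 3 (mod 4) appear to even exponent (or don't appear), so by the two-squares theorem n IS expressible as a sum of two squares.
Step 3: Build a representation. Group n = k² · m with k = 3 and m = 17 · 29 · 29 = 14297 (a product of primes ≡ 1 (mod 4)); a representation of m scales to one of n via (k·x)² + (k·y)² = k²(x² + y²). Each prime p ≡ 1 (mod 4) is itself a sum of two squares; find a² by testing p − a² for a perfect square:
  17: 17 − 1² = 16 = 4² ⇒ 17 = 1² + 4².
  29: 29 − 1² = 28, 29 − 2² = 25 = 5² ⇒ 29 = 2² + 5².
  Combine using the Brahmagupta–Fibonacci identity (a² + b²)(c² + d²) = (ac − bd)² + (ad + bc)² = (ac + bd)² + (ad − bc)²:
  17 · 29 = 493: from (1² + 4²)(2² + 5²), take (1·2 − 4·5, 1·5 + 4·2) = (2 − 20, 5 + 8) = (-18, 13); dropping signs (only squares matter) gives (18, 13); check 18² + 13² = 324 + 169 = 493 ✓.
  493 · 29 = 14297: from (18² + 13²)(2² + 5²), take (18·2 − 13·5, 18·5 + 13·2) = (36 − 65, 90 + 26) = (-29, 116); dropping signs (only squares matter) gives (29, 116); check 29² + 116² = 841 + 13456 = 14297 ✓.
  Scale by k = 3: (3·29, 3·116) = (87, 348).
Step 4: Order so x ≤ y and verify: 87² + 348² = 7569 + 121104 = 128673 = n. ✓

n = 128673 = 87² + 348² (one valid representation with x ≤ y).


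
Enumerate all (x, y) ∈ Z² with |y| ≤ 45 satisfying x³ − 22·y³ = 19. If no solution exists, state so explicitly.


The equation is x³ - 22y³ = 19. For fixed y, x³ = 22·y³ + 19, so a solution requires the RHS to be a perfect cube.
Strategy: iterate y from -45 to 45, compute RHS = 22·y³ + 19, and check whether it is a (positive or negative) perfect cube.
Check small values of y:
  y = 0: RHS = 19 is not a perfect cube.
  y = 1: RHS = 41 is not a perfect cube.
  y = -1: RHS = -3 is not a perfect cube.
  y = 2: RHS = 195 is not a perfect cube.
  y = -2: RHS = -157 is not a perfect cube.
  y = 3: RHS = 613 is not a perfect cube.
  y = -3: RHS = -575 is not a perfect cube.
Continuing the search up to |y| = 45 finds no solutions either.
No (x, y) in the scanned range satisfies the equation.

No integer solutions with |y| ≤ 45.
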